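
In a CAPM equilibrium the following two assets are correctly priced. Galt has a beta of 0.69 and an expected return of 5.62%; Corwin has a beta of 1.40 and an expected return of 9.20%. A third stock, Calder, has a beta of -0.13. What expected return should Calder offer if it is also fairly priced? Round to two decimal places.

1.49%

MRP (SML slope) = (9.20% − 5.62%) / (1.40 − 0.69) = 3.58% / 0.71 = 5.0423%
R_f (intercept) = 5.62% − 0.69 × 5.0423% = 2.1408%
E(R_Calder) = R_f + β × MRP = 2.1408% + -0.13 × 5.0423% = 1.49%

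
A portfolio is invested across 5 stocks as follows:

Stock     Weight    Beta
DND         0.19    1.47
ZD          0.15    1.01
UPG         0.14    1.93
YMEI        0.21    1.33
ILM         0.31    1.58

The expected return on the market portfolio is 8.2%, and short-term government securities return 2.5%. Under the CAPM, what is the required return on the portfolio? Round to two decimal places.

β_P = Σ w_i β_i = 0.19×1.47 + 0.15×1.01 + 0.14×1.93 + 0.21×1.33 + 0.31×1.58 = 1.4701
MRP = 8.2% − 2.5% = 5.70%
E(R_P) = R_f + β_P × MRP = 2.5% + 1.4701 × 5.7% = 10.88%

10.88%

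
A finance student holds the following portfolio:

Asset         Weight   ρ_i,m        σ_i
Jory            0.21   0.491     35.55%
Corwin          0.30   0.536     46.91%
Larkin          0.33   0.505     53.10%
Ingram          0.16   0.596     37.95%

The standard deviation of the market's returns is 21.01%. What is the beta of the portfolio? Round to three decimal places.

β_Jory = 0.491 × 35.55% / 21.01% = 0.8308
β_Corwin = 0.536 × 46.91% / 21.01% = 1.1968
β_Larkin = 0.505 × 53.10% / 21.01% = 1.2763
β_Ingram = 0.596 × 37.95% / 21.01% = 1.0765
β_P = Σ w_i β_i = 0.21×0.8308 + 0.30×1.1968 + 0.33×1.2763 + 0.16×1.0765 = 1.1269

1.127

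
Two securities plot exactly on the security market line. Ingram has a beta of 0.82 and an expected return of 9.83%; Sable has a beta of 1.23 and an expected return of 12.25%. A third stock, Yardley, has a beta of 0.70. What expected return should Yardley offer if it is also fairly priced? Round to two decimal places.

9.12%

MRP (SML slope) = (12.25% − 9.83%) / (1.23 − 0.82) = 2.42% / 0.41 = 5.9024%
R_f (intercept) = 9.83% − 0.82 × 5.9024% = 4.9900%
E(R_Yardley) = R_f + β × MRP = 4.9900% + 0.70 × 5.9024% = 9.12%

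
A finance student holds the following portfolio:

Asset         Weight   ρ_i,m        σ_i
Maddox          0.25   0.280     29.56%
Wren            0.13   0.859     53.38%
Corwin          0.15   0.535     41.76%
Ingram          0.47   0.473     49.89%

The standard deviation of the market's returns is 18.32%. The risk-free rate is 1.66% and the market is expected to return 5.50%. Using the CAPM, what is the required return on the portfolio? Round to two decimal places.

β_Maddox = 0.280 × 29.56% / 18.32% = 0.4518
β_Wren = 0.859 × 53.38% / 18.32% = 2.5029
β_Corwin = 0.535 × 41.76% / 18.32% = 1.2195
β_Ingram = 0.473 × 49.89% / 18.32% = 1.2881
β_P = Σ w_i β_i = 0.25×0.4518 + 0.13×2.5029 + 0.15×1.2195 + 0.47×1.2881 = 1.2267
MRP = 5.50% − 1.66% = 3.84%
E(R_P) = R_f + β_P × MRP = 1.66% + 1.2267 × 3.84% = 6.37%

6.37%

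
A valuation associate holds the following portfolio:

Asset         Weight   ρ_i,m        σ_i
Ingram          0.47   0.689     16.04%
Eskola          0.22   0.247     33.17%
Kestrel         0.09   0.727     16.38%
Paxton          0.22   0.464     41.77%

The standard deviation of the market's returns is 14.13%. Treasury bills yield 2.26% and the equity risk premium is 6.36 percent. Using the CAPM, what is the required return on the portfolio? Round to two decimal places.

β_Ingram = 0.689 × 16.04% / 14.13% = 0.7821
β_Eskola = 0.247 × 33.17% / 14.13% = 0.5798
β_Kestrel = 0.727 × 16.38% / 14.13% = 0.8428
β_Paxton = 0.464 × 41.77% / 14.13% = 1.3716
β_P = Σ w_i β_i = 0.47×0.7821 + 0.22×0.5798 + 0.09×0.8428 + 0.22×1.3716 = 0.8727
E(R_P) = R_f + β_P × MRP = 2.26% + 0.8727 × 6.36% = 7.81%

7.81%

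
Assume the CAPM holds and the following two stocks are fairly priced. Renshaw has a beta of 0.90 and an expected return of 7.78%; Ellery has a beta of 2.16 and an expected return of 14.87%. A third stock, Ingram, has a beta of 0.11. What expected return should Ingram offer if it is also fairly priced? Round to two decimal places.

3.33%

MRP (SML slope) = (14.87% − 7.78%) / (2.16 − 0.90) = 7.09% / 1.26 = 5.6270%
R_f (intercept) = 7.78% − 0.90 × 5.6270% = 2.7157%
E(R_Ingram) = R_f + β × MRP = 2.7157% + 0.11 × 5.6270% = 3.33%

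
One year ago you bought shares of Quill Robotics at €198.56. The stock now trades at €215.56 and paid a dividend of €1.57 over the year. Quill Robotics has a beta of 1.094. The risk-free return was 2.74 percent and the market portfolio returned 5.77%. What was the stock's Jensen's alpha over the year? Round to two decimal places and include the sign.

Realised HPR = (P1 + D1 − P0) / P0 = (215.56 + 1.57 − 198.56) / 198.56 = 18.57 / 198.56 = 9.3523%
MRP = 5.77% − 2.74% = 3.03%
CAPM required = R_f + β·MRP = 2.74% + 1.094 × 3.03% = 6.05482%
α = realised − required = 9.3523% − 6.05482% = +3.30%

+3.30%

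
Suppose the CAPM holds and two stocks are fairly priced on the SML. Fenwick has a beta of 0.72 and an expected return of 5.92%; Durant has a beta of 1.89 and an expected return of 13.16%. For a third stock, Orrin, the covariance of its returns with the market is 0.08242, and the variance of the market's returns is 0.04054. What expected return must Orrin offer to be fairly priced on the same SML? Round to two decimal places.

MRP = (13.16% − 5.92%) / (1.89 − 0.72) = 6.1880%
R_f = 5.92% − 0.72 × 6.1880% = 1.4646%
β_Orrin = Cov / Var(R_m) = 0.08242 / 0.04054 = 2.0331
E(R_Orrin) = R_f + β × MRP = 1.4646% + 2.0331 × 6.1880% = 14.05%

14.05%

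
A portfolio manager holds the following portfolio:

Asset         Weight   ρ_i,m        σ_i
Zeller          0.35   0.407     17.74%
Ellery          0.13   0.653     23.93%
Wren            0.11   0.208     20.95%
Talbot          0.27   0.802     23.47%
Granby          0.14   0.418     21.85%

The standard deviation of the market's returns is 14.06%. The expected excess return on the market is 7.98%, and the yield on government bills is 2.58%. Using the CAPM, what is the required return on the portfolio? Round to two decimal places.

β_Zeller = 0.407 × 17.74% / 14.06% = 0.5135
β_Ellery = 0.653 × 23.93% / 14.06% = 1.1114
β_Wren = 0.208 × 20.95% / 14.06% = 0.3099
β_Talbot = 0.802 × 23.47% / 14.06% = 1.3388
β_Granby = 0.418 × 21.85% / 14.06% = 0.6496
β_P = Σ w_i β_i = 0.35×0.5135 + 0.13×1.1114 + 0.11×0.3099 + 0.27×1.3388 + 0.14×0.6496 = 0.8107
E(R_P) = R_f + β_P × MRP = 2.58% + 0.8107 × 7.98% = 9.05%

9.05%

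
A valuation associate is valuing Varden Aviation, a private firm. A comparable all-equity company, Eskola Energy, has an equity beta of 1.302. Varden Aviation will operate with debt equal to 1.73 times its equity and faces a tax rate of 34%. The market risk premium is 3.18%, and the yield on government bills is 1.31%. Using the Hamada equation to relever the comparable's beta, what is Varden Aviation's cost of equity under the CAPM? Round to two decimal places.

10.18%

β_L = β_U × [1 + (1 − t)(D/E)] = 1.302 × [1 + (1 − 0.34) × 1.73]
    = 1.302 × [1 + 0.66 × 1.73] = 1.302 × 2.1418 = 2.7886
E(R) = R_f + β_L × MRP = 1.31% + 2.7886 × 3.18% = 10.18%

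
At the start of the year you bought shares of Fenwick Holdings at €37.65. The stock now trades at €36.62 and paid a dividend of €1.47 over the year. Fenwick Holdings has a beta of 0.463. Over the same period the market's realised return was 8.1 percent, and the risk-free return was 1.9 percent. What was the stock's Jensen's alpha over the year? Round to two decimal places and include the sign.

Realised HPR = (P1 + D1 − P0) / P0 = (36.62 + 1.47 − 37.65) / 37.65 = 0.44 / 37.65 = 1.1687%
MRP = 8.1% − 1.9% = 6.20%
CAPM required = R_f + β·MRP = 1.9% + 0.463 × 6.2% = 4.7706%
α = realised − required = 1.1687% − 4.7706% = -3.60%

-3.60%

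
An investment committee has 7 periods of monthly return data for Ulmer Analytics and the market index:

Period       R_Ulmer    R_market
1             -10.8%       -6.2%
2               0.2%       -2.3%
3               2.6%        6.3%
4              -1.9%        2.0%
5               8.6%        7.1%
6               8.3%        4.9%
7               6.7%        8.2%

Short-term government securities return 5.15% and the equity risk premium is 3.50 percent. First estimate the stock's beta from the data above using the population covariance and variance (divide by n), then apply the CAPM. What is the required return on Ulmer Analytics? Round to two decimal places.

Mean R_i = (-10.8 + 0.2 + 2.6 − 1.9 + 8.6 + 8.3 + 6.7) / 7 = 1.9571%
Mean R_m = (-6.2 − 2.3 + 6.3 + 2.0 + 7.1 + 4.9 + 8.2) / 7 = 2.8571%
Σ(R_i − R̄_i)(R_m − R̄_m) = 196.6071  ⇒  Cov = 196.6071 / 7 = 28.0867
Σ(R_m − R̄_m)² = 171.9371  ⇒  Var(R_m) = 171.9371 / 7 = 24.5624
β = Cov / Var(R_m) = 28.0867 / 24.5624 = 1.1435
E(R) = R_f + β × MRP = 5.15% + 1.1435 × 3.50% = 9.15%

9.15%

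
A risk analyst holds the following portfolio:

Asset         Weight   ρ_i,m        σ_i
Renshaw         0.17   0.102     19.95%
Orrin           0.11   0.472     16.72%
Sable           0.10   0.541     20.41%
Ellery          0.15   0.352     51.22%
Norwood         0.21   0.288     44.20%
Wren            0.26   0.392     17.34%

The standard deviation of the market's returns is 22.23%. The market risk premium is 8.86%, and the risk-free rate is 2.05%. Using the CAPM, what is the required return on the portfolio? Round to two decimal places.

β_Renshaw = 0.102 × 19.95% / 22.23% = 0.0915
β_Orrin = 0.472 × 16.72% / 22.23% = 0.3550
β_Sable = 0.541 × 20.41% / 22.23% = 0.4967
β_Ellery = 0.352 × 51.22% / 22.23% = 0.8110
β_Norwood = 0.288 × 44.20% / 22.23% = 0.5726
β_Wren = 0.392 × 17.34% / 22.23% = 0.3058
β_P = Σ w_i β_i = 0.17×0.0915 + 0.11×0.3550 + 0.10×0.4967 + 0.15×0.8110 + 0.21×0.5726 + 0.26×0.3058 = 0.4257
E(R_P) = R_f + β_P × MRP = 2.05% + 0.4257 × 8.86% = 5.82%

5.82%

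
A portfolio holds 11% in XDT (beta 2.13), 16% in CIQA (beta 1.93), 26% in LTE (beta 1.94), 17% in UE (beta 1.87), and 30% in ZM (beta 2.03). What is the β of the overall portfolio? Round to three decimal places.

1.974

β_P = Σ w_i β_i = 0.11×2.13 + 0.16×1.93 + 0.26×1.94 + 0.17×1.87 + 0.30×2.03 = 1.9744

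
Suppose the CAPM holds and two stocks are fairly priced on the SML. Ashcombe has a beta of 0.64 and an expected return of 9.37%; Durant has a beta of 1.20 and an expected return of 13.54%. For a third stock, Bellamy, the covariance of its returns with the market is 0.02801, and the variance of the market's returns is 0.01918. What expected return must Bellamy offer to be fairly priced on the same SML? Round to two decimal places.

MRP = (13.54% − 9.37%) / (1.20 − 0.64) = 7.4464%
R_f = 9.37% − 0.64 × 7.4464% = 4.6043%
β_Bellamy = Cov / Var(R_m) = 0.02801 / 0.01918 = 1.4604
E(R_Bellamy) = R_f + β × MRP = 4.6043% + 1.4604 × 7.4464% = 15.48%

15.48%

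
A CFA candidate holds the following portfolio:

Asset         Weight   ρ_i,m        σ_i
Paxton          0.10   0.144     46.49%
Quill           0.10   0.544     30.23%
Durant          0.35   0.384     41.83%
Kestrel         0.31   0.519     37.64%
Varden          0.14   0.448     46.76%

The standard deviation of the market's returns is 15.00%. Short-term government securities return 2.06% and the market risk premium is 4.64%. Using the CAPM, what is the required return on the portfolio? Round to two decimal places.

β_Paxton = 0.144 × 46.49% / 15.00% = 0.4463
β_Quill = 0.544 × 30.23% / 15.00% = 1.0963
β_Durant = 0.384 × 41.83% / 15.00% = 1.0708
β_Kestrel = 0.519 × 37.64% / 15.00% = 1.3023
β_Varden = 0.448 × 46.76% / 15.00% = 1.3966
β_P = Σ w_i β_i = 0.10×0.4463 + 0.10×1.0963 + 0.35×1.0708 + 0.31×1.3023 + 0.14×1.3966 = 1.1283
E(R_P) = R_f + β_P × MRP = 2.06% + 1.1283 × 4.64% = 7.30%

7.30%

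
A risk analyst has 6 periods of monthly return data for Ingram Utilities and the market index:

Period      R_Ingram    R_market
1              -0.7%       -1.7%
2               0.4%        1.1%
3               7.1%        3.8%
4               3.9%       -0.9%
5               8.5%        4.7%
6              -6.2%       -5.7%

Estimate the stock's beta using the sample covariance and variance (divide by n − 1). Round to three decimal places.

1.325

Mean R_i = (-0.7 + 0.4 + 7.1 + 3.9 + 8.5 − 6.2) / 6 = 2.1667%
Mean R_m = (-1.7 + 1.1 + 3.8 − 0.9 + 4.7 − 5.7) / 6 = 0.2167%
Σ(R_i − R̄_i)(R_m − R̄_m) = 97.5733  ⇒  Cov = 97.5733 / 5 = 19.5147
Σ(R_m − R̄_m)² = 73.6483  ⇒  Var(R_m) = 73.6483 / 5 = 14.7297
β = Cov / Var(R_m) = 19.5147 / 14.7297 = 1.3249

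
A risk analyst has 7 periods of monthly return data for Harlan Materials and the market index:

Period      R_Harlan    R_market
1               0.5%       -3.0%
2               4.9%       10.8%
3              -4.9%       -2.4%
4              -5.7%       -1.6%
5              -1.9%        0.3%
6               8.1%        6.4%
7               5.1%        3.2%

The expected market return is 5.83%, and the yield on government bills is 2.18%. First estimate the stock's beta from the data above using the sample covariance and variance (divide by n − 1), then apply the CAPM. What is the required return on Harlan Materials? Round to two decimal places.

Mean R_i = (0.5 + 4.9 − 4.9 − 5.7 − 1.9 + 8.1 + 5.1) / 7 = 0.8714%
Mean R_m = (-3.0 + 10.8 − 2.4 − 1.6 + 0.3 + 6.4 + 3.2) / 7 = 1.9571%
Σ(R_i − R̄_i)(R_m − R̄_m) = 127.9514  ⇒  Cov = 127.9514 / 6 = 21.3252
Σ(R_m − R̄_m)² = 158.4371  ⇒  Var(R_m) = 158.4371 / 6 = 26.4062
β = Cov / Var(R_m) = 21.3252 / 26.4062 = 0.8076
MRP = 5.83% − 2.18% = 3.65%
E(R) = R_f + β × MRP = 2.18% + 0.8076 × 3.65% = 5.13%

5.13%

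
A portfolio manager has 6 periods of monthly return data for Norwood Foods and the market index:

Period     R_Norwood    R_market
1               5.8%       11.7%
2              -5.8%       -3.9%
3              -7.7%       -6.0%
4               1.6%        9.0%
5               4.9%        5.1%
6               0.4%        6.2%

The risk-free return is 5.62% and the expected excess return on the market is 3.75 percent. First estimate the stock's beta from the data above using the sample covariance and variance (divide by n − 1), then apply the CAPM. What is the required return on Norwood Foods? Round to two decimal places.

Mean R_i = (5.8 − 5.8 − 7.7 + 1.6 + 4.9 + 0.4) / 6 = -0.1333%
Mean R_m = (11.7 − 3.9 − 6.0 + 9.0 + 5.1 + 6.2) / 6 = 3.6833%
Σ(R_i − R̄_i)(R_m − R̄_m) = 181.4967  ⇒  Cov = 181.4967 / 5 = 36.2993
Σ(R_m − R̄_m)² = 252.1483  ⇒  Var(R_m) = 252.1483 / 5 = 50.4297
β = Cov / Var(R_m) = 36.2993 / 50.4297 = 0.7198
E(R) = R_f + β × MRP = 5.62% + 0.7198 × 3.75% = 8.32%

8.32%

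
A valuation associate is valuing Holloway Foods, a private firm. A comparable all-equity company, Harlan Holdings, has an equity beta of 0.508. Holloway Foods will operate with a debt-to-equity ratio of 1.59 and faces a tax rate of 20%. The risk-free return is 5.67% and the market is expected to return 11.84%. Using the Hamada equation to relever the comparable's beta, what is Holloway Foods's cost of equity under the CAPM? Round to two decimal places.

12.79%

β_L = β_U × [1 + (1 − t)(D/E)] = 0.508 × [1 + (1 − 0.20) × 1.59]
    = 0.508 × [1 + 0.80 × 1.59] = 0.508 × 2.2720 = 1.1542
MRP = 11.84% − 5.67% = 6.17%
E(R) = R_f + β_L × MRP = 5.67% + 1.1542 × 6.17% = 12.79%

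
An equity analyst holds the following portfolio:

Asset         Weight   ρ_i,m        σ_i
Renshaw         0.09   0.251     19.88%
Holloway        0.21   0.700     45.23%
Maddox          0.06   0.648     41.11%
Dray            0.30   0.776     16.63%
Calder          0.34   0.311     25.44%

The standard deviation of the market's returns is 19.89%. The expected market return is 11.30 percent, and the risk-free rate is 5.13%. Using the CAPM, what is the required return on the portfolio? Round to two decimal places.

β_Renshaw = 0.251 × 19.88% / 19.89% = 0.2509
β_Holloway = 0.700 × 45.23% / 19.89% = 1.5918
β_Maddox = 0.648 × 41.11% / 19.89% = 1.3393
β_Dray = 0.776 × 16.63% / 19.89% = 0.6488
β_Calder = 0.311 × 25.44% / 19.89% = 0.3978
β_P = Σ w_i β_i = 0.09×0.2509 + 0.21×1.5918 + 0.06×1.3393 + 0.30×0.6488 + 0.34×0.3978 = 0.7671
MRP = 11.30% − 5.13% = 6.17%
E(R_P) = R_f + β_P × MRP = 5.13% + 0.7671 × 6.17% = 9.86%

9.86%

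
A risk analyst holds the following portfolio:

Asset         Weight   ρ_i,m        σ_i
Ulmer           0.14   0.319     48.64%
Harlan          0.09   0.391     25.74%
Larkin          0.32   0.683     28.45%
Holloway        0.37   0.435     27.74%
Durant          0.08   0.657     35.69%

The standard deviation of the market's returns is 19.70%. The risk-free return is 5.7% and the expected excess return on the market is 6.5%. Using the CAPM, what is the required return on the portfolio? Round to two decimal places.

10.86%

β_Ulmer = 0.319 × 48.64% / 19.70% = 0.7876
β_Harlan = 0.391 × 25.74% / 19.70% = 0.5109
β_Larkin = 0.683 × 28.45% / 19.70% = 0.9864
β_Holloway = 0.435 × 27.74% / 19.70% = 0.6125
β_Durant = 0.657 × 35.69% / 19.70% = 1.1903
β_P = Σ w_i β_i = 0.14×0.7876 + 0.09×0.5109 + 0.32×0.9864 + 0.37×0.6125 + 0.08×1.1903 = 0.7937
E(R_P) = R_f + β_P × MRP = 5.7% + 0.7937 × 6.5% = 10.86%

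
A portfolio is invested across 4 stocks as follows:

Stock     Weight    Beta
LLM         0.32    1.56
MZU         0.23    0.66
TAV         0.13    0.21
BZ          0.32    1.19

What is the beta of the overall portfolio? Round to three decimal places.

β_P = Σ w_i β_i = 0.32×1.56 + 0.23×0.66 + 0.13×0.21 + 0.32×1.19 = 1.0591

1.059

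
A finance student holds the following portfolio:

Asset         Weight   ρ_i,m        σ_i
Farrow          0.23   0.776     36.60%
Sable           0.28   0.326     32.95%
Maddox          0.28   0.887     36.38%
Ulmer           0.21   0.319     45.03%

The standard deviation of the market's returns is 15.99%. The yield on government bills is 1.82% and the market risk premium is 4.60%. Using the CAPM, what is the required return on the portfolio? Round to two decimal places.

β_Farrow = 0.776 × 36.60% / 15.99% = 1.7762
β_Sable = 0.326 × 32.95% / 15.99% = 0.6718
β_Maddox = 0.887 × 36.38% / 15.99% = 2.0181
β_Ulmer = 0.319 × 45.03% / 15.99% = 0.8983
β_P = Σ w_i β_i = 0.23×1.7762 + 0.28×0.6718 + 0.28×2.0181 + 0.21×0.8983 = 1.3503
E(R_P) = R_f + β_P × MRP = 1.82% + 1.3503 × 4.60% = 8.03%

8.03%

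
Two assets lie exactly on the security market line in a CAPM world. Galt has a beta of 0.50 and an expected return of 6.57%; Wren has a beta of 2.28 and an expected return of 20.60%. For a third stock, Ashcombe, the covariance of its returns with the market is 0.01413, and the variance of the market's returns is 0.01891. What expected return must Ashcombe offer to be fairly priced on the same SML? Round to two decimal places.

8.52%

MRP = (20.60% − 6.57%) / (2.28 − 0.50) = 7.8820%
R_f = 6.57% − 0.50 × 7.8820% = 2.6290%
β_Ashcombe = Cov / Var(R_m) = 0.01413 / 0.01891 = 0.7472
E(R_Ashcombe) = R_f + β × MRP = 2.6290% + 0.7472 × 7.8820% = 8.52%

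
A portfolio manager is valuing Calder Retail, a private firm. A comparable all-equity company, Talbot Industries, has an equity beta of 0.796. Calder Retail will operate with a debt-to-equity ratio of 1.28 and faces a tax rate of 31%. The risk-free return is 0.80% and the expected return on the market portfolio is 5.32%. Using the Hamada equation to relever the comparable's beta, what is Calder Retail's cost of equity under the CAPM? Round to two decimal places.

7.58%

β_L = β_U × [1 + (1 − t)(D/E)] = 0.796 × [1 + (1 − 0.31) × 1.28]
    = 0.796 × [1 + 0.69 × 1.28] = 0.796 × 1.8832 = 1.4990
MRP = 5.32% − 0.80% = 4.52%
E(R) = R_f + β_L × MRP = 0.80% + 1.4990 × 4.52% = 7.58%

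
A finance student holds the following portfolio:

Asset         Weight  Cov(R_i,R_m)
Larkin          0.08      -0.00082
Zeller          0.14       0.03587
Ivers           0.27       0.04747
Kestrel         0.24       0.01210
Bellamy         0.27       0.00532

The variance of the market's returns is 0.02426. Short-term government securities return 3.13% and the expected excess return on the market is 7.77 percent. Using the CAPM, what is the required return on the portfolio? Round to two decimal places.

10.21%

β_Larkin = -0.00082 / 0.02426 = -0.0338
β_Zeller = 0.03587 / 0.02426 = 1.4786
β_Ivers = 0.04747 / 0.02426 = 1.9567
β_Kestrel = 0.01210 / 0.02426 = 0.4988
β_Bellamy = 0.00532 / 0.02426 = 0.2193
β_P = Σ w_i β_i = 0.08×-0.0338 + 0.14×1.4786 + 0.27×1.9567 + 0.24×0.4988 + 0.27×0.2193 = 0.9115
E(R_P) = R_f + β_P × MRP = 3.13% + 0.9115 × 7.77% = 10.21%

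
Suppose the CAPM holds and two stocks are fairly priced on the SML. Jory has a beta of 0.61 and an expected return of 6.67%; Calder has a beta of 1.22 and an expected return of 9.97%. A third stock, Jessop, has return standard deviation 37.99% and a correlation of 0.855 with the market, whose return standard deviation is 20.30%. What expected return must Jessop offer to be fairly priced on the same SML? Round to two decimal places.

MRP = (9.97% − 6.67%) / (1.22 − 0.61) = 5.4098%
R_f = 6.67% − 0.61 × 5.4098% = 3.3700%
β_Jessop = ρ·σ_i/σ_m = 0.855 × 37.99 / 20.30 = 1.6001
E(R_Jessop) = R_f + β × MRP = 3.3700% + 1.6001 × 5.4098% = 12.03%

12.03%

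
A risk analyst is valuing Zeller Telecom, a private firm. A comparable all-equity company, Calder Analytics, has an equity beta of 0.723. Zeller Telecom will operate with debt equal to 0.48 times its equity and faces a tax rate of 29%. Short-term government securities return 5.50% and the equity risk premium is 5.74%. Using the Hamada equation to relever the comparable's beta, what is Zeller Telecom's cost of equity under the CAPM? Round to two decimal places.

11.06%

β_L = β_U × [1 + (1 − t)(D/E)] = 0.723 × [1 + (1 − 0.29) × 0.48]
    = 0.723 × [1 + 0.71 × 0.48] = 0.723 × 1.3408 = 0.9694
E(R) = R_f + β_L × MRP = 5.50% + 0.9694 × 5.74% = 11.06%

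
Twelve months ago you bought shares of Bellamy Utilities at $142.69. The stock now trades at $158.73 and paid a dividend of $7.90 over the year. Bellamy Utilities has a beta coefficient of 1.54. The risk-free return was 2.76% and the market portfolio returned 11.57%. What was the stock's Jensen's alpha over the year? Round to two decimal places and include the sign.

Realised HPR = (P1 + D1 − P0) / P0 = (158.73 + 7.90 − 142.69) / 142.69 = 23.94 / 142.69 = 16.7776%
MRP = 11.57% − 2.76% = 8.81%
CAPM required = R_f + β·MRP = 2.76% + 1.54 × 8.81% = 16.3274%
α = realised − required = 16.7776% − 16.3274% = +0.45%

+0.45%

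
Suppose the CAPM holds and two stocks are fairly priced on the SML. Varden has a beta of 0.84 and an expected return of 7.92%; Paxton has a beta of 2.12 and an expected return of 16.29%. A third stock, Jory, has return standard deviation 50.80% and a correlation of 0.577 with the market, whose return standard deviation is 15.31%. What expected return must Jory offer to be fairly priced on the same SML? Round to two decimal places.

MRP = (16.29% − 7.92%) / (2.12 − 0.84) = 6.5391%
R_f = 7.92% − 0.84 × 6.5391% = 2.4272%
β_Jory = ρ·σ_i/σ_m = 0.577 × 50.80 / 15.31 = 1.9145
E(R_Jory) = R_f + β × MRP = 2.4272% + 1.9145 × 6.5391% = 14.95%

14.95%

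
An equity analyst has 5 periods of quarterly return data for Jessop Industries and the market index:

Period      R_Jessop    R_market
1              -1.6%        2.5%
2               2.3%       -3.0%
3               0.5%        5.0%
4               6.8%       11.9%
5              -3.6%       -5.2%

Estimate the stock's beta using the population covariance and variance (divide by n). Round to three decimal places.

0.443

Mean R_i = (-1.6 + 2.3 + 0.5 + 6.8 − 3.6) / 5 = 0.8800%
Mean R_m = (2.5 − 3.0 + 5.0 + 11.9 − 5.2) / 5 = 2.2400%
Σ(R_i − R̄_i)(R_m − R̄_m) = 81.3840  ⇒  Cov = 81.3840 / 5 = 16.2768
Σ(R_m − R̄_m)² = 183.8120  ⇒  Var(R_m) = 183.8120 / 5 = 36.7624
β = Cov / Var(R_m) = 16.2768 / 36.7624 = 0.4428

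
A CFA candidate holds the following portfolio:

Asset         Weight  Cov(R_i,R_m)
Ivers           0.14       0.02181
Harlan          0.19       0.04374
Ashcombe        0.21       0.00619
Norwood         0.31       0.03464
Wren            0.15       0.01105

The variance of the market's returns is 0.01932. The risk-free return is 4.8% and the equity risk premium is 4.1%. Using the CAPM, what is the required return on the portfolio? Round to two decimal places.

10.12%

β_Ivers = 0.02181 / 0.01932 = 1.1289
β_Harlan = 0.04374 / 0.01932 = 2.2640
β_Ashcombe = 0.00619 / 0.01932 = 0.3204
β_Norwood = 0.03464 / 0.01932 = 1.7930
β_Wren = 0.01105 / 0.01932 = 0.5719
β_P = Σ w_i β_i = 0.14×1.1289 + 0.19×2.2640 + 0.21×0.3204 + 0.31×1.7930 + 0.15×0.5719 = 1.2971
E(R_P) = R_f + β_P × MRP = 4.8% + 1.2971 × 4.1% = 10.12%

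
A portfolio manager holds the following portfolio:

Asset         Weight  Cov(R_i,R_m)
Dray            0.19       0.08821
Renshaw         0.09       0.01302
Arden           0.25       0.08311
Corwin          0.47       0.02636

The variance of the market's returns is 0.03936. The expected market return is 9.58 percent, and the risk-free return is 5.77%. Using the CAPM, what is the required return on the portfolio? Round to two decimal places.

10.72%

β_Dray = 0.08821 / 0.03936 = 2.2411
β_Renshaw = 0.01302 / 0.03936 = 0.3308
β_Arden = 0.08311 / 0.03936 = 2.1115
β_Corwin = 0.02636 / 0.03936 = 0.6697
β_P = Σ w_i β_i = 0.19×2.2411 + 0.09×0.3308 + 0.25×2.1115 + 0.47×0.6697 = 1.2982
MRP = 9.58% − 5.77% = 3.81%
E(R_P) = R_f + β_P × MRP = 5.77% + 1.2982 × 3.81% = 10.72%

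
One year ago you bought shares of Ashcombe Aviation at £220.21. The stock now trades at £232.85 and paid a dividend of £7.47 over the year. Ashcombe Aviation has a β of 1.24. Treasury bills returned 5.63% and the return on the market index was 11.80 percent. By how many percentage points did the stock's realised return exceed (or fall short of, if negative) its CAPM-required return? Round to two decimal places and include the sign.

-4.15%

Realised HPR = (P1 + D1 − P0) / P0 = (232.85 + 7.47 − 220.21) / 220.21 = 20.11 / 220.21 = 9.1322%
MRP = 11.80% − 5.63% = 6.17%
CAPM required = R_f + β·MRP = 5.63% + 1.24 × 6.17% = 13.2808%
α = realised − required = 9.1322% − 13.2808% = -4.15%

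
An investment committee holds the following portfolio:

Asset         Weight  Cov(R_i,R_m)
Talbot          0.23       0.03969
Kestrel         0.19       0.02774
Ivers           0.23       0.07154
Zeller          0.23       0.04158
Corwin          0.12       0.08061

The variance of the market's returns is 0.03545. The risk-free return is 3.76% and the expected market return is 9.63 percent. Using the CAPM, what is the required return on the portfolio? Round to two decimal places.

β_Talbot = 0.03969 / 0.03545 = 1.1196
β_Kestrel = 0.02774 / 0.03545 = 0.7825
β_Ivers = 0.07154 / 0.03545 = 2.0181
β_Zeller = 0.04158 / 0.03545 = 1.1729
β_Corwin = 0.08061 / 0.03545 = 2.2739
β_P = Σ w_i β_i = 0.23×1.1196 + 0.19×0.7825 + 0.23×2.0181 + 0.23×1.1729 + 0.12×2.2739 = 1.4130
MRP = 9.63% − 3.76% = 5.87%
E(R_P) = R_f + β_P × MRP = 3.76% + 1.4130 × 5.87% = 12.05%

12.05%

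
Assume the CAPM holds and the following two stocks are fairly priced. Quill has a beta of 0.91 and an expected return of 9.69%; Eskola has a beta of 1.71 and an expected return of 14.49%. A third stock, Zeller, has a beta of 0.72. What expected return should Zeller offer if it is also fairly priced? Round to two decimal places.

MRP (SML slope) = (14.49% − 9.69%) / (1.71 − 0.91) = 4.80% / 0.80 = 6.0000%
R_f (intercept) = 9.69% − 0.91 × 6.0000% = 4.2300%
E(R_Zeller) = R_f + β × MRP = 4.2300% + 0.72 × 6.0000% = 8.55%

8.55%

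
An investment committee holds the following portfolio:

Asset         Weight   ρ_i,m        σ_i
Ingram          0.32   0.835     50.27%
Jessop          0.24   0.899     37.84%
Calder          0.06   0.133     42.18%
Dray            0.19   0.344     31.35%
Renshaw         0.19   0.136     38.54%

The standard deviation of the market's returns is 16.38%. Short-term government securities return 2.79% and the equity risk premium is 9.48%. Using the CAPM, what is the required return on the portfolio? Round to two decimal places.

β_Ingram = 0.835 × 50.27% / 16.38% = 2.5626
β_Jessop = 0.899 × 37.84% / 16.38% = 2.0768
β_Calder = 0.133 × 42.18% / 16.38% = 0.3425
β_Dray = 0.344 × 31.35% / 16.38% = 0.6584
β_Renshaw = 0.136 × 38.54% / 16.38% = 0.3200
β_P = Σ w_i β_i = 0.32×2.5626 + 0.24×2.0768 + 0.06×0.3425 + 0.19×0.6584 + 0.19×0.3200 = 1.5249
E(R_P) = R_f + β_P × MRP = 2.79% + 1.5249 × 9.48% = 17.25%

17.25%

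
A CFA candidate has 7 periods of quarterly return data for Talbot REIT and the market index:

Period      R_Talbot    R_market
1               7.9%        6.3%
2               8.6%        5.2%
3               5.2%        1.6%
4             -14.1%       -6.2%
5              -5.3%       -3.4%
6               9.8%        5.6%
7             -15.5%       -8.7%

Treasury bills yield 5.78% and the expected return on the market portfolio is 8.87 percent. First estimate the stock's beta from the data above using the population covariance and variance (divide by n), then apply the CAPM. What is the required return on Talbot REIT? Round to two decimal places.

11.22%

Mean R_i = (7.9 + 8.6 + 5.2 − 14.1 − 5.3 + 9.8 − 15.5) / 7 = -0.4857%
Mean R_m = (6.3 + 5.2 + 1.6 − 6.2 − 3.4 + 5.6 − 8.7) / 7 = 0.0571%
Σ(R_i − R̄_i)(R_m − R̄_m) = 398.1743  ⇒  Cov = 398.1743 / 7 = 56.8820
Σ(R_m − R̄_m)² = 226.3171  ⇒  Var(R_m) = 226.3171 / 7 = 32.3310
β = Cov / Var(R_m) = 56.8820 / 32.3310 = 1.7594
MRP = 8.87% − 5.78% = 3.09%
E(R) = R_f + β × MRP = 5.78% + 1.7594 × 3.09% = 11.22%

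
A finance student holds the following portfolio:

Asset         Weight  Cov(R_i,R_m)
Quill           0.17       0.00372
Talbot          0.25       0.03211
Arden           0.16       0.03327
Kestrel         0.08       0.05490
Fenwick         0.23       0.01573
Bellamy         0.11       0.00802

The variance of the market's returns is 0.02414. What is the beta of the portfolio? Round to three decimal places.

β_Quill = 0.00372 / 0.02414 = 0.1541
β_Talbot = 0.03211 / 0.02414 = 1.3302
β_Arden = 0.03327 / 0.02414 = 1.3782
β_Kestrel = 0.05490 / 0.02414 = 2.2742
β_Fenwick = 0.01573 / 0.02414 = 0.6516
β_Bellamy = 0.00802 / 0.02414 = 0.3322
β_P = Σ w_i β_i = 0.17×0.1541 + 0.25×1.3302 + 0.16×1.3782 + 0.08×2.2742 + 0.23×0.6516 + 0.11×0.3322 = 0.9476

0.948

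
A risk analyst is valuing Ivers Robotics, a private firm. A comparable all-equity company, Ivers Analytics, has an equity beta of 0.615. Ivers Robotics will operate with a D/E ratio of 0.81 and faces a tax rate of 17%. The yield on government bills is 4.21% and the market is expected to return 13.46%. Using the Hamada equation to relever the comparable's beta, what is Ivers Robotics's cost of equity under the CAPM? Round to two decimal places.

β_L = β_U × [1 + (1 − t)(D/E)] = 0.615 × [1 + (1 − 0.17) × 0.81]
    = 0.615 × [1 + 0.83 × 0.81] = 0.615 × 1.6723 = 1.0285
MRP = 13.46% − 4.21% = 9.25%
E(R) = R_f + β_L × MRP = 4.21% + 1.0285 × 9.25% = 13.72%

13.72%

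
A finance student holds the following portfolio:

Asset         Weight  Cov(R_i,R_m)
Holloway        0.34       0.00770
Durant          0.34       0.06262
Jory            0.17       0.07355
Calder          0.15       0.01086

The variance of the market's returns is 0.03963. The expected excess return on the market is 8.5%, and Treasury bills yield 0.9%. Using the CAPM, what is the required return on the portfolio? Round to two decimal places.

9.06%

β_Holloway = 0.00770 / 0.03963 = 0.1943
β_Durant = 0.06262 / 0.03963 = 1.5801
β_Jory = 0.07355 / 0.03963 = 1.8559
β_Calder = 0.01086 / 0.03963 = 0.2740
β_P = Σ w_i β_i = 0.34×0.1943 + 0.34×1.5801 + 0.17×1.8559 + 0.15×0.2740 = 0.9599
E(R_P) = R_f + β_P × MRP = 0.9% + 0.9599 × 8.5% = 9.06%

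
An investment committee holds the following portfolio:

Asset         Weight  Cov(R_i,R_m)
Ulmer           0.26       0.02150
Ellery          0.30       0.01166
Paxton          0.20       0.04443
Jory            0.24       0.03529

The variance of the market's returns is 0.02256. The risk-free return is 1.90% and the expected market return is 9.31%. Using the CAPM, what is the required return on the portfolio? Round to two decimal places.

10.59%

β_Ulmer = 0.02150 / 0.02256 = 0.9530
β_Ellery = 0.01166 / 0.02256 = 0.5168
β_Paxton = 0.04443 / 0.02256 = 1.9694
β_Jory = 0.03529 / 0.02256 = 1.5643
β_P = Σ w_i β_i = 0.26×0.9530 + 0.30×0.5168 + 0.20×1.9694 + 0.24×1.5643 = 1.1721
MRP = 9.31% − 1.90% = 7.41%
E(R_P) = R_f + β_P × MRP = 1.90% + 1.1721 × 7.41% = 10.59%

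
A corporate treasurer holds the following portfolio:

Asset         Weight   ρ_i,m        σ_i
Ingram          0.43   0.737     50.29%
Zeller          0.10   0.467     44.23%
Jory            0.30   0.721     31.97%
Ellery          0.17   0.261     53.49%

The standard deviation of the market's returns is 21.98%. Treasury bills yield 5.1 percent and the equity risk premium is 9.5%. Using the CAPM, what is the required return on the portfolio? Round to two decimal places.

16.90%

β_Ingram = 0.737 × 50.29% / 21.98% = 1.6862
β_Zeller = 0.467 × 44.23% / 21.98% = 0.9397
β_Jory = 0.721 × 31.97% / 21.98% = 1.0487
β_Ellery = 0.261 × 53.49% / 21.98% = 0.6352
β_P = Σ w_i β_i = 0.43×1.6862 + 0.10×0.9397 + 0.30×1.0487 + 0.17×0.6352 = 1.2416
E(R_P) = R_f + β_P × MRP = 5.1% + 1.2416 × 9.5% = 16.90%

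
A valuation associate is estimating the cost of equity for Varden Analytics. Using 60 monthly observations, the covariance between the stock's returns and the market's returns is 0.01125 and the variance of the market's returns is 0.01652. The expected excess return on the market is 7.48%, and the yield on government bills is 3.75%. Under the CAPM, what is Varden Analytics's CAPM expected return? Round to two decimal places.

8.84%

β = Cov(R_i, R_m) / Var(R_m) = 0.01125 / 0.01652 = 0.6810
E(R) = R_f + β × MRP = 3.75% + 0.6810 × 7.48% = 8.84%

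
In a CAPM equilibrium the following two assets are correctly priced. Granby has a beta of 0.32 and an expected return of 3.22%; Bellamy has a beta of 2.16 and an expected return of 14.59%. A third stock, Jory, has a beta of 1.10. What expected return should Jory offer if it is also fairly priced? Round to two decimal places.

MRP (SML slope) = (14.59% − 3.22%) / (2.16 − 0.32) = 11.37% / 1.84 = 6.1793%
R_f (intercept) = 3.22% − 0.32 × 6.1793% = 1.2426%
E(R_Jory) = R_f + β × MRP = 1.2426% + 1.10 × 6.1793% = 8.04%

8.04%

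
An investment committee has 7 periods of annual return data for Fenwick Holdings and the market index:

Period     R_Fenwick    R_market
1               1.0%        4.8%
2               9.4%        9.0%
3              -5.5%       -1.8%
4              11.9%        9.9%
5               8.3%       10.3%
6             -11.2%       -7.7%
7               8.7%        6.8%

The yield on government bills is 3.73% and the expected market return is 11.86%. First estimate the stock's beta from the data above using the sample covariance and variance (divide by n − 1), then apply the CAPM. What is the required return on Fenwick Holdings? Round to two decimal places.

Mean R_i = (1.0 + 9.4 − 5.5 + 11.9 + 8.3 − 11.2 + 8.7) / 7 = 3.2286%
Mean R_m = (4.8 + 9.0 − 1.8 + 9.9 + 10.3 − 7.7 + 6.8) / 7 = 4.4714%
Σ(R_i − R̄_i)(R_m − R̄_m) = 346.9457  ⇒  Cov = 346.9457 / 6 = 57.8243
Σ(R_m − R̄_m)² = 276.9543  ⇒  Var(R_m) = 276.9543 / 6 = 46.1591
β = Cov / Var(R_m) = 57.8243 / 46.1591 = 1.2527
MRP = 11.86% − 3.73% = 8.13%
E(R) = R_f + β × MRP = 3.73% + 1.2527 × 8.13% = 13.91%

13.91%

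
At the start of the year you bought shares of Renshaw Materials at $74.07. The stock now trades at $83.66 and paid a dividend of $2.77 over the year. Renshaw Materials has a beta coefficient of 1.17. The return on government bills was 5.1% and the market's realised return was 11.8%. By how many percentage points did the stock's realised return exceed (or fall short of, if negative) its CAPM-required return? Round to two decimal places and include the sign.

Realised HPR = (P1 + D1 − P0) / P0 = (83.66 + 2.77 − 74.07) / 74.07 = 12.36 / 74.07 = 16.6869%
MRP = 11.8% − 5.1% = 6.70%
CAPM required = R_f + β·MRP = 5.1% + 1.17 × 6.7% = 12.9390%
α = realised − required = 16.6869% − 12.9390% = +3.75%

+3.75%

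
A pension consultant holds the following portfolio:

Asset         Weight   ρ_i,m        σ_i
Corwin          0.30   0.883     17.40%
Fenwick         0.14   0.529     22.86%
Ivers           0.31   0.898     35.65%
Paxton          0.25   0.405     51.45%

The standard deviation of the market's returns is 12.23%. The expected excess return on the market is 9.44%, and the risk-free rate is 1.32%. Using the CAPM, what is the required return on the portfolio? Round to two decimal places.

β_Corwin = 0.883 × 17.40% / 12.23% = 1.2563
β_Fenwick = 0.529 × 22.86% / 12.23% = 0.9888
β_Ivers = 0.898 × 35.65% / 12.23% = 2.6176
β_Paxton = 0.405 × 51.45% / 12.23% = 1.7038
β_P = Σ w_i β_i = 0.30×1.2563 + 0.14×0.9888 + 0.31×2.6176 + 0.25×1.7038 = 1.7527
E(R_P) = R_f + β_P × MRP = 1.32% + 1.7527 × 9.44% = 17.87%

17.87%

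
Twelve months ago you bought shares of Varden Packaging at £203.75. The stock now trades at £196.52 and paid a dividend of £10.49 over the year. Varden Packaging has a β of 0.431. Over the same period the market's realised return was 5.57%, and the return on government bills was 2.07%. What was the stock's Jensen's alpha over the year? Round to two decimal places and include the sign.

-1.98%

Realised HPR = (P1 + D1 − P0) / P0 = (196.52 + 10.49 − 203.75) / 203.75 = 3.26 / 203.75 = 1.6000%
MRP = 5.57% − 2.07% = 3.50%
CAPM required = R_f + β·MRP = 2.07% + 0.431 × 3.50% = 3.57850%
α = realised − required = 1.6000% − 3.57850% = -1.98%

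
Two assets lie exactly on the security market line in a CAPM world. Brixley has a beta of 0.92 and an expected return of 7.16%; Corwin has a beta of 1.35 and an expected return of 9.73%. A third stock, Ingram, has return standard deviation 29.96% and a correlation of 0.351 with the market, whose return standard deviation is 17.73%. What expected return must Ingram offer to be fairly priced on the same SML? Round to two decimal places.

MRP = (9.73% − 7.16%) / (1.35 − 0.92) = 5.9767%
R_f = 7.16% − 0.92 × 5.9767% = 1.6614%
β_Ingram = ρ·σ_i/σ_m = 0.351 × 29.96 / 17.73 = 0.5931
E(R_Ingram) = R_f + β × MRP = 1.6614% + 0.5931 × 5.9767% = 5.21%

5.21%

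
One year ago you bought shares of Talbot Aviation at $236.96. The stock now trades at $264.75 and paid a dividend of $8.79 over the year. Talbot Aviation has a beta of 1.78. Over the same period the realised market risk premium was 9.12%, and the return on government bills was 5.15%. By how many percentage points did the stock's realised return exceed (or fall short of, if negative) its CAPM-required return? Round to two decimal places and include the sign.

Realised HPR = (P1 + D1 − P0) / P0 = (264.75 + 8.79 − 236.96) / 236.96 = 36.58 / 236.96 = 15.4372%
CAPM required = R_f + β·MRP = 5.15% + 1.78 × 9.12% = 21.3836%
α = realised − required = 15.4372% − 21.3836% = -5.95%

-5.95%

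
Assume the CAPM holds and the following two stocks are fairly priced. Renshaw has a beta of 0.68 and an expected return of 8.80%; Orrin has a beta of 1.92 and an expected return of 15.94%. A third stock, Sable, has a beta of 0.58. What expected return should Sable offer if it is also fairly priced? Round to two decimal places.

MRP (SML slope) = (15.94% − 8.80%) / (1.92 − 0.68) = 7.14% / 1.24 = 5.7581%
R_f (intercept) = 8.80% − 0.68 × 5.7581% = 4.8845%
E(R_Sable) = R_f + β × MRP = 4.8845% + 0.58 × 5.7581% = 8.22%

8.22%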